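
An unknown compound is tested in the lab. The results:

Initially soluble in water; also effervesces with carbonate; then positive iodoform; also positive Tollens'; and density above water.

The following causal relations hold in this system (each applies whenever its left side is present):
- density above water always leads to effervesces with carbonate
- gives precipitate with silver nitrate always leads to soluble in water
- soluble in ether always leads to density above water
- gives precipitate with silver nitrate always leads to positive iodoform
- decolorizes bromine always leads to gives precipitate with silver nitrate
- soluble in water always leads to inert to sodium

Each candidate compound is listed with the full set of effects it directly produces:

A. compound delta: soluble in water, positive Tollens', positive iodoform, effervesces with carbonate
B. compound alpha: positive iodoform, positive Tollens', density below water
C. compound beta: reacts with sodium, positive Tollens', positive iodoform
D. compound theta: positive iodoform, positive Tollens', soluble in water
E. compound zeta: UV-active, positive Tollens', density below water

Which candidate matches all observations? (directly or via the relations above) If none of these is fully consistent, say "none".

none

Checking each candidate against the observations:
(A) compound delta — soluble in water ✓; effervesces with carbonate ✓; positive iodoform ✓; positive Tollens' ✓; density above water ✗
(B) compound alpha — fails on soluble in water, effervesces with carbonate, density above water (predicts density below water, not density above water)
(C) compound beta — does not account for soluble in water, effervesces with carbonate, density above water
(D) compound theta — does not account for effervesces with carbonate, density above water
(E) compound zeta — soluble in water ✗; effervesces with carbonate ✗; positive iodoform ✗; positive Tollens' ✓; density above water ✗
None of the listed candidates fits everything.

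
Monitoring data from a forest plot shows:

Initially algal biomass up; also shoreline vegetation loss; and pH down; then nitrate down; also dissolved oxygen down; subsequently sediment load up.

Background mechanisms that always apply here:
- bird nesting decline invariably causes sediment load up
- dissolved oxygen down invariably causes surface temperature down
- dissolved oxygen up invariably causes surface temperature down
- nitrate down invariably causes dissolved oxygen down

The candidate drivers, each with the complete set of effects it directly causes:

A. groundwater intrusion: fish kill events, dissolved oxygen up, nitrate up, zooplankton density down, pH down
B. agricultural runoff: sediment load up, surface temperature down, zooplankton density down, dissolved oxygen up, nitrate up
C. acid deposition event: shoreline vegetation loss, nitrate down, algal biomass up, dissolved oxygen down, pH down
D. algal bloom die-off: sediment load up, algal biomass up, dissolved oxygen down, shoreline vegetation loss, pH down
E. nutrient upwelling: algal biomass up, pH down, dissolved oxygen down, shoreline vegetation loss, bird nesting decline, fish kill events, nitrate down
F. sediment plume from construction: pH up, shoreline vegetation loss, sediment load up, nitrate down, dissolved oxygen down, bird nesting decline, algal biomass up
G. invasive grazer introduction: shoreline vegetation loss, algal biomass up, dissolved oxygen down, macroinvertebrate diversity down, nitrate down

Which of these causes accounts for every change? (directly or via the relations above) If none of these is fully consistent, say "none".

E

Checking each candidate against the observations:
(A) groundwater intrusion — algal biomass up -; shoreline vegetation loss -; pH down +; nitrate down -; dissolved oxygen down -; sediment load up -
(B) agricultural runoff — algal biomass up -; shoreline vegetation loss -; pH down -; nitrate down -; dissolved oxygen down -; sediment load up +
(C) acid deposition event — algal biomass up +; shoreline vegetation loss +; pH down +; nitrate down +; dissolved oxygen down +; sediment load up -
(D) algal bloom die-off — algal biomass up +; shoreline vegetation loss +; pH down +; nitrate down -; dissolved oxygen down +; sediment load up +
(E) nutrient upwelling — algal biomass up +; shoreline vegetation loss +; pH down +; nitrate down +; dissolved oxygen down +; sediment load up + (through bird nesting decline → sediment load up)
(F) sediment plume from construction — fails on pH down (predicts pH up, not pH down)
(G) invasive grazer introduction — does not account for pH down, sediment load up
(E) is the only candidate with no mismatches.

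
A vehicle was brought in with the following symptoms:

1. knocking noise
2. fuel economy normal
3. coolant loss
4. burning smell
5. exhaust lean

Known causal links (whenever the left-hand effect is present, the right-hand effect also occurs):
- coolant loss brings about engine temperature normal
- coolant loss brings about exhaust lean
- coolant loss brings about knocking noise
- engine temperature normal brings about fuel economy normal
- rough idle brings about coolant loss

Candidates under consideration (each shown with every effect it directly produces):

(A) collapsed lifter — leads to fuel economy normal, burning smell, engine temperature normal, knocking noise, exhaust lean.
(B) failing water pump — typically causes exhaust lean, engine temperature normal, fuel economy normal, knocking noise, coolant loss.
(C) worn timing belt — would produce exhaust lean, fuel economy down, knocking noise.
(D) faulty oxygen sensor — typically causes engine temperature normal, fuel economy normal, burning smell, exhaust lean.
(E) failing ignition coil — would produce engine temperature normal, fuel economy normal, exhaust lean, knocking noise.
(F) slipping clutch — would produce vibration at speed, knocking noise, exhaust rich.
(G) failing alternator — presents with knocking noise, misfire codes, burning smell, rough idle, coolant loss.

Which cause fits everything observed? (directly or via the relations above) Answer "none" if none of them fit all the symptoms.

For each candidate, compare predicted effects to what was observed:
(A) collapsed lifter — knocking noise ✓; fuel economy normal ✓; coolant loss ✗; burning smell ✓; exhaust lean ✓
(B) failing water pump — knocking noise ✓; fuel economy normal ✓; coolant loss ✓; burning smell ✗; exhaust lean ✓
(C) worn timing belt — knocking noise ✓; fuel economy normal ✗; coolant loss ✗; burning smell ✗; exhaust lean ✓
(D) faulty oxygen sensor — does not account for knocking noise, coolant loss
(E) failing ignition coil — knocking noise ✓; fuel economy normal ✓; coolant loss ✗; burning smell ✗; exhaust lean ✓
(F) slipping clutch — fails on fuel economy normal, coolant loss, burning smell, exhaust lean (predicts exhaust rich, not exhaust lean)
(G) failing alternator — accounts for every observation (fuel economy normal through coolant loss → engine temperature normal → fuel economy normal)
Only (G) is consistent with every observation.

G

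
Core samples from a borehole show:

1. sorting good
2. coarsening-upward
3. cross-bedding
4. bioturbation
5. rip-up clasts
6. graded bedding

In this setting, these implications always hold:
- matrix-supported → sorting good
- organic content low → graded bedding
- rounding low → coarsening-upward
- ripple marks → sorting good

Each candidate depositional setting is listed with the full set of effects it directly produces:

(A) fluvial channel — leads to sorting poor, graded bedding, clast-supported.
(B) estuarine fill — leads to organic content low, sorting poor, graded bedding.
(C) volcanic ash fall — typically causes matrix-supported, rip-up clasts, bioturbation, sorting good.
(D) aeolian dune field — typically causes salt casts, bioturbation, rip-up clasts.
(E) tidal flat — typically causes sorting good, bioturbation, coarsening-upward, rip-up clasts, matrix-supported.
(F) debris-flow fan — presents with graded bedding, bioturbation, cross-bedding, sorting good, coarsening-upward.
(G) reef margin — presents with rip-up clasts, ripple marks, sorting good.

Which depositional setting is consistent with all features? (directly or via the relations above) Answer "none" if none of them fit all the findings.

Per-candidate check:
(A) fluvial channel — fails on sorting good, coarsening-upward, cross-bedding, bioturbation, rip-up clasts (predicts sorting poor, not sorting good)
(B) estuarine fill — fails on sorting good, coarsening-upward, cross-bedding, bioturbation, rip-up clasts (predicts sorting poor, not sorting good)
(C) volcanic ash fall — does not account for coarsening-upward, cross-bedding, graded bedding
(D) aeolian dune field — sorting good -; coarsening-upward -; cross-bedding -; bioturbation +; rip-up clasts +; graded bedding -
(E) tidal flat — does not account for cross-bedding, graded bedding
(F) debris-flow fan — sorting good +; coarsening-upward +; cross-bedding +; bioturbation +; rip-up clasts -; graded bedding +
(G) reef margin — sorting good +; coarsening-upward -; cross-bedding -; bioturbation -; rip-up clasts +; graded bedding -
No candidate is consistent with all observations.

none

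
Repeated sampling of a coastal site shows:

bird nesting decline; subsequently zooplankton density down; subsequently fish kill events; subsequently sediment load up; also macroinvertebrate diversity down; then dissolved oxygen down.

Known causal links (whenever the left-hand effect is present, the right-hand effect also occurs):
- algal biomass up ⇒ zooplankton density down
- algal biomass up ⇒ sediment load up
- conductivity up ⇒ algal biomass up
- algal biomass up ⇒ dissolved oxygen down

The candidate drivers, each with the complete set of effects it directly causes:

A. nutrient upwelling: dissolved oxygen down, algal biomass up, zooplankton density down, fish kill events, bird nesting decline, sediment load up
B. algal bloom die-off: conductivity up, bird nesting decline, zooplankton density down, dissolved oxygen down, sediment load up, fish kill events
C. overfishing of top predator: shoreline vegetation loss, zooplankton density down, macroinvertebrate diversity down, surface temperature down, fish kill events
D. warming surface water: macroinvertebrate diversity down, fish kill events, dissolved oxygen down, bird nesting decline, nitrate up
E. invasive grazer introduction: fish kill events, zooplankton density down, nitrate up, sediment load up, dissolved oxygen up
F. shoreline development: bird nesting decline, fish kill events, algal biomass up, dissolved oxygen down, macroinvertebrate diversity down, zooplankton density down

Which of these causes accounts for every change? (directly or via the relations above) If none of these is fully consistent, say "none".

Testing each hypothesis:
(A) nutrient upwelling — does not account for macroinvertebrate diversity down
(B) algal bloom die-off — bird nesting decline match; zooplankton density down match; fish kill events match; sediment load up match; macroinvertebrate diversity down miss; dissolved oxygen down match
(C) overfishing of top predator — bird nesting decline miss; zooplankton density down match; fish kill events match; sediment load up miss; macroinvertebrate diversity down match; dissolved oxygen down miss
(D) warming surface water — bird nesting decline match; zooplankton density down miss; fish kill events match; sediment load up miss; macroinvertebrate diversity down match; dissolved oxygen down match
(E) invasive grazer introduction — bird nesting decline miss; zooplankton density down match; fish kill events match; sediment load up match; macroinvertebrate diversity down miss; dissolved oxygen down miss
(F) shoreline development — bird nesting decline match; zooplankton density down match; fish kill events match; sediment load up match (through algal biomass up → sediment load up); macroinvertebrate diversity down match; dissolved oxygen down match
Only (F) is consistent with every observation.

F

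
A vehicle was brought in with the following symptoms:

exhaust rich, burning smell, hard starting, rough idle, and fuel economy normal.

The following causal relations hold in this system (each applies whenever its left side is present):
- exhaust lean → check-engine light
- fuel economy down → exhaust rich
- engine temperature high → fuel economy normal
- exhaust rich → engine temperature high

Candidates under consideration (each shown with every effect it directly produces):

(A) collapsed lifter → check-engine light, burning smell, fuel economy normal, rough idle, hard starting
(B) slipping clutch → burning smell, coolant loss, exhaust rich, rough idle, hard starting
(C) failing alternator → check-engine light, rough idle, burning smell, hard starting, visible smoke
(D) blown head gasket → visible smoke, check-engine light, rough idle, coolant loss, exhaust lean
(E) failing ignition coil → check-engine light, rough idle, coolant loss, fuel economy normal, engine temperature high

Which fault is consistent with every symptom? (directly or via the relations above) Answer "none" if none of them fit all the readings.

B

Testing each hypothesis:
(A) collapsed lifter — exhaust rich NO; burning smell yes; hard starting yes; rough idle yes; fuel economy normal yes
(B) slipping clutch — exhaust rich yes; burning smell yes; hard starting yes; rough idle yes; fuel economy normal yes (through exhaust rich → engine temperature high → fuel economy normal)
(C) failing alternator — does not account for exhaust rich, fuel economy normal
(D) blown head gasket — exhaust rich NO; burning smell NO; hard starting NO; rough idle yes; fuel economy normal NO
(E) failing ignition coil — does not account for exhaust rich, burning smell, hard starting
(B) alone accounts for all the evidence.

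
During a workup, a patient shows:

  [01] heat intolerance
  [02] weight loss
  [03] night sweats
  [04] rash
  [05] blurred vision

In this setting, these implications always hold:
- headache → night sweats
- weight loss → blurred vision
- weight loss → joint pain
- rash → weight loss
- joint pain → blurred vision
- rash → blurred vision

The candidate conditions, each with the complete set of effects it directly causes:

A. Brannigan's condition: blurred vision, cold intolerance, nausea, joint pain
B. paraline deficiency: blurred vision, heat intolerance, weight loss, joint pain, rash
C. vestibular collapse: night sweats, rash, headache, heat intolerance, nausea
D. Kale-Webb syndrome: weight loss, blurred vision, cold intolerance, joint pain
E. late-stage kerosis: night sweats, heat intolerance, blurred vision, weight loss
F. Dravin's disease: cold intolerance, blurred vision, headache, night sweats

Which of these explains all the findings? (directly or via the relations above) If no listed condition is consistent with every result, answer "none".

Per-candidate check:
(A) Brannigan's condition — heat intolerance NO; weight loss NO; night sweats NO; rash NO; blurred vision yes
(B) paraline deficiency — heat intolerance yes; weight loss yes; night sweats NO; rash yes; blurred vision yes
(C) vestibular collapse — accounts for every observation (weight loss through rash → weight loss)
(D) Kale-Webb syndrome — fails on heat intolerance, night sweats, rash (predicts cold intolerance, not heat intolerance)
(E) late-stage kerosis — does not account for rash
(F) Dravin's disease — heat intolerance NO; weight loss NO; night sweats yes; rash NO; blurred vision yes
(C) is the only candidate with no mismatches.

C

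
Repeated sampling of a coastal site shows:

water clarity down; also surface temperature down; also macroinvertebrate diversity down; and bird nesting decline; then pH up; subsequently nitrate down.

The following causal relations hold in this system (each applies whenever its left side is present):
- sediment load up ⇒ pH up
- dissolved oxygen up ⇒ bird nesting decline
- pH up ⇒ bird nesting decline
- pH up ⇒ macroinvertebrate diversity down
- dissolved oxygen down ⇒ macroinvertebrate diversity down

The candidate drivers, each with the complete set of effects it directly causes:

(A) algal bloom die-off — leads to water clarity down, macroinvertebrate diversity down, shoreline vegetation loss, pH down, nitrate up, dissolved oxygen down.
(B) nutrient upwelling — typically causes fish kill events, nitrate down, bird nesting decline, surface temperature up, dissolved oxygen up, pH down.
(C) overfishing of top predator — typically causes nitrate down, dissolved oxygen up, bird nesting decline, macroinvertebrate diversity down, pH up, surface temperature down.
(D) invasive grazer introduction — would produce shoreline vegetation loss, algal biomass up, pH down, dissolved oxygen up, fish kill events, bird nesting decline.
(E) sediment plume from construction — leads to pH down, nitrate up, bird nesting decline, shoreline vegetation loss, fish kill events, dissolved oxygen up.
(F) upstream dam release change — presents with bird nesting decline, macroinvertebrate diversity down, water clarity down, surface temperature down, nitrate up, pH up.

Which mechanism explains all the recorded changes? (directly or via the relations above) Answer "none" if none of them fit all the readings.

Testing each hypothesis:
(A) algal bloom die-off — water clarity down +; surface temperature down -; macroinvertebrate diversity down +; bird nesting decline -; pH up -; nitrate down -
(B) nutrient upwelling — water clarity down -; surface temperature down -; macroinvertebrate diversity down -; bird nesting decline +; pH up -; nitrate down +
(C) overfishing of top predator — water clarity down -; surface temperature down +; macroinvertebrate diversity down +; bird nesting decline +; pH up +; nitrate down +
(D) invasive grazer introduction — water clarity down -; surface temperature down -; macroinvertebrate diversity down -; bird nesting decline +; pH up -; nitrate down -
(E) sediment plume from construction — fails on water clarity down, surface temperature down, macroinvertebrate diversity down, pH up, nitrate down (predicts pH down, not pH up; predicts nitrate up, not nitrate down)
(F) upstream dam release change — fails on nitrate down (predicts nitrate up, not nitrate down)
None of the listed candidates fits everything.

none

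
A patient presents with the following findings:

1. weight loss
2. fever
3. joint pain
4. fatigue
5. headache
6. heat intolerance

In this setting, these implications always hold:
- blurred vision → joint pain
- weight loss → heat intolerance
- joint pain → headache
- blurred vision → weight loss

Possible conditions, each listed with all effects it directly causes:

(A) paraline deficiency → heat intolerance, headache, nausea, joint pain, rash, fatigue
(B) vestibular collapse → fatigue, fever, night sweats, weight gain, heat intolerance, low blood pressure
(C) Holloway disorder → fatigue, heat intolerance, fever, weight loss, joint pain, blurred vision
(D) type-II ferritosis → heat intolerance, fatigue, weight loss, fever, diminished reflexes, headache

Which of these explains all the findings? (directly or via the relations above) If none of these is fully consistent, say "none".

For each candidate, compare predicted effects to what was observed:
(A) paraline deficiency — weight loss -; fever -; joint pain +; fatigue +; headache +; heat intolerance +
(B) vestibular collapse — fails on weight loss, joint pain, headache (predicts weight gain, not weight loss)
(C) Holloway disorder — accounts for every observation (headache by joint pain → headache)
(D) type-II ferritosis — does not account for joint pain
Only (C) is consistent with every observation.

C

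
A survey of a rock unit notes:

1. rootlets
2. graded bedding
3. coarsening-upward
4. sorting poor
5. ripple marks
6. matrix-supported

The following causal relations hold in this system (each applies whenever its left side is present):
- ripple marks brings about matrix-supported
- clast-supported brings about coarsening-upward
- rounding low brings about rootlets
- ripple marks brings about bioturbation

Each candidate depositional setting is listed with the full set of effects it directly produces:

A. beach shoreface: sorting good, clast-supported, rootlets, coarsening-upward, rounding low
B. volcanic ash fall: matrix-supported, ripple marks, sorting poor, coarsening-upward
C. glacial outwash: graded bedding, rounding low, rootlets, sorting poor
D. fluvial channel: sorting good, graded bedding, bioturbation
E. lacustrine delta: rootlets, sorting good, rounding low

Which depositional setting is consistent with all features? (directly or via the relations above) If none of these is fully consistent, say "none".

For each candidate, compare predicted effects to what was observed:
(A) beach shoreface — rootlets +; graded bedding -; coarsening-upward +; sorting poor -; ripple marks -; matrix-supported -
(B) volcanic ash fall — does not account for rootlets, graded bedding
(C) glacial outwash — rootlets +; graded bedding +; coarsening-upward -; sorting poor +; ripple marks -; matrix-supported -
(D) fluvial channel — fails on rootlets, coarsening-upward, sorting poor, ripple marks, matrix-supported (predicts sorting good, not sorting poor)
(E) lacustrine delta — fails on graded bedding, coarsening-upward, sorting poor, ripple marks, matrix-supported (predicts sorting good, not sorting poor)
No candidate is consistent with all observations.

none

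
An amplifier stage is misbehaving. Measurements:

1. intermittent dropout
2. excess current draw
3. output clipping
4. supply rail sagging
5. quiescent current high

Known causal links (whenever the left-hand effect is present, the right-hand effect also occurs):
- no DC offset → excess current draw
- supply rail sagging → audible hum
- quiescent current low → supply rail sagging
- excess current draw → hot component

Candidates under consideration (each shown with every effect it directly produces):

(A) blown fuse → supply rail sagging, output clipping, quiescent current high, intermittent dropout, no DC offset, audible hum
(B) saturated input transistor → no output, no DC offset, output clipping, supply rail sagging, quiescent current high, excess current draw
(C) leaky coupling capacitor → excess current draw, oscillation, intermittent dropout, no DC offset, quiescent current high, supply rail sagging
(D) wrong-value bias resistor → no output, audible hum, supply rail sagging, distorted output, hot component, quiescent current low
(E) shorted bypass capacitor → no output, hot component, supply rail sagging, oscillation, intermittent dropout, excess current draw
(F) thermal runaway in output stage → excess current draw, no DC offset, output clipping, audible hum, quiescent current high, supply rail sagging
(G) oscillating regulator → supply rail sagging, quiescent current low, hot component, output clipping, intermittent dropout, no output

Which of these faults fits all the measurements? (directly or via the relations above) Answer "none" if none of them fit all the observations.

A

Checking each candidate against the observations:
(A) blown fuse — accounts for every observation (excess current draw through no DC offset → excess current draw)
(B) saturated input transistor — intermittent dropout miss; excess current draw match; output clipping match; supply rail sagging match; quiescent current high match
(C) leaky coupling capacitor — does not account for output clipping
(D) wrong-value bias resistor — intermittent dropout miss; excess current draw miss; output clipping miss; supply rail sagging match; quiescent current high miss
(E) shorted bypass capacitor — intermittent dropout match; excess current draw match; output clipping miss; supply rail sagging match; quiescent current high miss
(F) thermal runaway in output stage — intermittent dropout miss; excess current draw match; output clipping match; supply rail sagging match; quiescent current high match
(G) oscillating regulator — intermittent dropout match; excess current draw miss; output clipping match; supply rail sagging match; quiescent current high miss
(A) alone accounts for all the evidence.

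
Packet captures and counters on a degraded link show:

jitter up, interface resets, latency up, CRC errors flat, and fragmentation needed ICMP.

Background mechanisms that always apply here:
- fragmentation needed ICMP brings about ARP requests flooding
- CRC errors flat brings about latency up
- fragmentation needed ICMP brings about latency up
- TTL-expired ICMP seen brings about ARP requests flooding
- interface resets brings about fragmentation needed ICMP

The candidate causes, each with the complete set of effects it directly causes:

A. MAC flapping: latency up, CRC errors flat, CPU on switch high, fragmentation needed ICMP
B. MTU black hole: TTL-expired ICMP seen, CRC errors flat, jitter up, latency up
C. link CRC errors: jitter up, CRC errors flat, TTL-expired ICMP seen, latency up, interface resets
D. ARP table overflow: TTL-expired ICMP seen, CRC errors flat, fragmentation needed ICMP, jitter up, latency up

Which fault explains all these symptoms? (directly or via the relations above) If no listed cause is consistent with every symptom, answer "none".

For each candidate, compare predicted effects to what was observed:
(A) MAC flapping — jitter up miss; interface resets miss; latency up match; CRC errors flat match; fragmentation needed ICMP match
(B) MTU black hole — jitter up match; interface resets miss; latency up match; CRC errors flat match; fragmentation needed ICMP miss
(C) link CRC errors — accounts for every observation (fragmentation needed ICMP by interface resets → fragmentation needed ICMP)
(D) ARP table overflow — jitter up match; interface resets miss; latency up match; CRC errors flat match; fragmentation needed ICMP match
Only (C) is consistent with every observation.

C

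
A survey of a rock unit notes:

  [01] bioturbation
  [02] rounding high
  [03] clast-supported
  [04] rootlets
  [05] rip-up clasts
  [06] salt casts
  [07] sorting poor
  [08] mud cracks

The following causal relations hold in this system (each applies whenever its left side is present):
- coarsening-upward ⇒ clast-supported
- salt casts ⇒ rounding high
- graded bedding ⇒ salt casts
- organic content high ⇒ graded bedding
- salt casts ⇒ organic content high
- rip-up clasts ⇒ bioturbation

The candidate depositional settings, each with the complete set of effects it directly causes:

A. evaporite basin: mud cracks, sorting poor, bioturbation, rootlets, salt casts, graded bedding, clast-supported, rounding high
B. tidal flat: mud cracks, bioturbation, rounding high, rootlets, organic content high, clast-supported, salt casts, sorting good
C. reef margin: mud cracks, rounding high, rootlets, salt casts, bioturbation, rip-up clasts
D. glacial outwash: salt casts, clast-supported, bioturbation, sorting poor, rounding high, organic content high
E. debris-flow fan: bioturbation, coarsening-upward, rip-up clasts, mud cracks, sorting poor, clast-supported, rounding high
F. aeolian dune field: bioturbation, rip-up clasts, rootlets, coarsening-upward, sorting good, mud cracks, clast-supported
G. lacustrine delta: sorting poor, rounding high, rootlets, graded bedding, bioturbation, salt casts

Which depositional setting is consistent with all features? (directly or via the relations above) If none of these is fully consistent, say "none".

Per-candidate check:
(A) evaporite basin — does not account for rip-up clasts
(B) tidal flat — bioturbation yes; rounding high yes; clast-supported yes; rootlets yes; rip-up clasts NO; salt casts yes; sorting poor NO; mud cracks yes
(C) reef margin — does not account for clast-supported, sorting poor
(D) glacial outwash — bioturbation yes; rounding high yes; clast-supported yes; rootlets NO; rip-up clasts NO; salt casts yes; sorting poor yes; mud cracks NO
(E) debris-flow fan — does not account for rootlets, salt casts
(F) aeolian dune field — fails on rounding high, salt casts, sorting poor (predicts sorting good, not sorting poor)
(G) lacustrine delta — bioturbation yes; rounding high yes; clast-supported NO; rootlets yes; rip-up clasts NO; salt casts yes; sorting poor yes; mud cracks NO
Every candidate fails on at least one observation.

none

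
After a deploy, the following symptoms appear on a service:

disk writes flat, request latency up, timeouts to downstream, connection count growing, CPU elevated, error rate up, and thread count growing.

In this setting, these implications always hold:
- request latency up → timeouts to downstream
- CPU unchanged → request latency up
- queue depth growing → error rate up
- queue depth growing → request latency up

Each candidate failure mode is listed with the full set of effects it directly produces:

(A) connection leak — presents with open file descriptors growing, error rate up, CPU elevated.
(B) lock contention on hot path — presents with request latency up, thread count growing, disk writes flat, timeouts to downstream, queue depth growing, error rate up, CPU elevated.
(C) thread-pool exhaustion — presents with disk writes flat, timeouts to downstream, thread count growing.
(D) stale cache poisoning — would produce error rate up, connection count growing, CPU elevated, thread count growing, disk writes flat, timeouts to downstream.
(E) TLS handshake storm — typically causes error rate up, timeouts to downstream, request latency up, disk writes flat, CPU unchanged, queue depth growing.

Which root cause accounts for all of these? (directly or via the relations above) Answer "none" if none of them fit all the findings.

Testing each hypothesis:
(A) connection leak — does not account for disk writes flat, request latency up, timeouts to downstream, connection count growing, thread count growing
(B) lock contention on hot path — does not account for connection count growing
(C) thread-pool exhaustion — does not account for request latency up, connection count growing, CPU elevated, error rate up
(D) stale cache poisoning — does not account for request latency up
(E) TLS handshake storm — fails on connection count growing, CPU elevated, thread count growing (predicts CPU unchanged, not CPU elevated)
No candidate is consistent with all observations.

none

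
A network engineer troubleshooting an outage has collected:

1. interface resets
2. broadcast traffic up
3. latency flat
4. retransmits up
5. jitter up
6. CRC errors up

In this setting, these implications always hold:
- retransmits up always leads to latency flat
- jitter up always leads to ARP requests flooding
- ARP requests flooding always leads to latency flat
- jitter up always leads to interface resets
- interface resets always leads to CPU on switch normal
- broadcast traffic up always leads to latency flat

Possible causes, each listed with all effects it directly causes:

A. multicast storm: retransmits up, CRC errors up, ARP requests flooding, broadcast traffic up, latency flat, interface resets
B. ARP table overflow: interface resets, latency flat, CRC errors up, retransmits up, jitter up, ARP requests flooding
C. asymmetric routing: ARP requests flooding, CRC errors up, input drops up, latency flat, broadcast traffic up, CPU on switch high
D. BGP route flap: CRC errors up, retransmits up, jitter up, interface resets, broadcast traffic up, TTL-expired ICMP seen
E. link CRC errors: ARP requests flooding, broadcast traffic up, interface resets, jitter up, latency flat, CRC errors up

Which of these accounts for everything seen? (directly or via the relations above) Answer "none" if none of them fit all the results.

D

Per-candidate check:
(A) multicast storm — does not account for jitter up
(B) ARP table overflow — interface resets match; broadcast traffic up miss; latency flat match; retransmits up match; jitter up match; CRC errors up match
(C) asymmetric routing — does not account for interface resets, retransmits up, jitter up
(D) BGP route flap — interface resets match; broadcast traffic up match; latency flat match (by retransmits up → latency flat); retransmits up match; jitter up match; CRC errors up match
(E) link CRC errors — interface resets match; broadcast traffic up match; latency flat match; retransmits up miss; jitter up match; CRC errors up match
(D) alone accounts for all the evidence.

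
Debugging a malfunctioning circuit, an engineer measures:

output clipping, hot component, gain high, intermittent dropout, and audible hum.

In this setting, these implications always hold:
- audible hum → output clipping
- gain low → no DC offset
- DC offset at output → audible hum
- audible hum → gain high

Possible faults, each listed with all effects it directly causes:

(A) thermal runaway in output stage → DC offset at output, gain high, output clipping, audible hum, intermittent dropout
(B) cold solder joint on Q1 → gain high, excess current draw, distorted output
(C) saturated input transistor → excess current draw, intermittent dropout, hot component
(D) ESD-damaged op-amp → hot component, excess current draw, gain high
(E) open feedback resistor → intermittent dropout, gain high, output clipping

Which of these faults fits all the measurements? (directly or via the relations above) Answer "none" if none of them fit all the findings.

For each candidate, compare predicted effects to what was observed:
(A) thermal runaway in output stage — output clipping match; hot component miss; gain high match; intermittent dropout match; audible hum match
(B) cold solder joint on Q1 — output clipping miss; hot component miss; gain high match; intermittent dropout miss; audible hum miss
(C) saturated input transistor — output clipping miss; hot component match; gain high miss; intermittent dropout match; audible hum miss
(D) ESD-damaged op-amp — output clipping miss; hot component match; gain high match; intermittent dropout miss; audible hum miss
(E) open feedback resistor — output clipping match; hot component miss; gain high match; intermittent dropout match; audible hum miss
None of the listed candidates fits everything.

none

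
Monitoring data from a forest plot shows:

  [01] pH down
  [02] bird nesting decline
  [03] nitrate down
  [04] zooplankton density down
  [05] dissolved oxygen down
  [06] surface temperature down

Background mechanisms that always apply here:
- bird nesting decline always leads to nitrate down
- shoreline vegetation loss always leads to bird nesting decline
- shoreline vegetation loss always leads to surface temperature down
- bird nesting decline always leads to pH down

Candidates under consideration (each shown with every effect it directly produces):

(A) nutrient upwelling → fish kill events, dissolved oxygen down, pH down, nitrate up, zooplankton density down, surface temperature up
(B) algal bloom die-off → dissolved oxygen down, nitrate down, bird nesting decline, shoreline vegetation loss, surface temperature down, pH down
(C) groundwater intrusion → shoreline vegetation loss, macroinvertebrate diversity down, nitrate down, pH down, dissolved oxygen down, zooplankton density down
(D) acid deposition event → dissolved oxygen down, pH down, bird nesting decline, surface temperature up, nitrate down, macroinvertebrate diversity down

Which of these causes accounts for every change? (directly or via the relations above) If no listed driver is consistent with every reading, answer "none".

Checking each candidate against the observations:
(A) nutrient upwelling — fails on bird nesting decline, nitrate down, surface temperature down (predicts nitrate up, not nitrate down; predicts surface temperature up, not surface temperature down)
(B) algal bloom die-off — does not account for zooplankton density down
(C) groundwater intrusion — pH down +; bird nesting decline + (through shoreline vegetation loss → bird nesting decline); nitrate down +; zooplankton density down +; dissolved oxygen down +; surface temperature down + (through shoreline vegetation loss → surface temperature down)
(D) acid deposition event — pH down +; bird nesting decline +; nitrate down +; zooplankton density down -; dissolved oxygen down +; surface temperature down -
(C) is the only candidate with no mismatches.

C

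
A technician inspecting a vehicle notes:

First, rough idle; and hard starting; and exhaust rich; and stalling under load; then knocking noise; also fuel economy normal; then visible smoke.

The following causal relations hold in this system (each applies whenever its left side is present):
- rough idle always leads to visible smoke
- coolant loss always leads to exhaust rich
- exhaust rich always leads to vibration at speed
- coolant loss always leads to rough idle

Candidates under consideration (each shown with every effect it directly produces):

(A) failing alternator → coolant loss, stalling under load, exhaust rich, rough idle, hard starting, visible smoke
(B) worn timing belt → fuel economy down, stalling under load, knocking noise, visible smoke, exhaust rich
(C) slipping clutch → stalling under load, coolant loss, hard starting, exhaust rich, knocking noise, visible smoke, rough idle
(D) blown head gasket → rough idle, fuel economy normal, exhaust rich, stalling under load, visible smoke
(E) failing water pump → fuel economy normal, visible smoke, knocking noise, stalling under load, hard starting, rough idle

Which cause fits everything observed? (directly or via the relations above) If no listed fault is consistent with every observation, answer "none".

none

For each candidate, compare predicted effects to what was observed:
(A) failing alternator — does not account for knocking noise, fuel economy normal
(B) worn timing belt — fails on rough idle, hard starting, fuel economy normal (predicts fuel economy down, not fuel economy normal)
(C) slipping clutch — does not account for fuel economy normal
(D) blown head gasket — rough idle yes; hard starting NO; exhaust rich yes; stalling under load yes; knocking noise NO; fuel economy normal yes; visible smoke yes
(E) failing water pump — rough idle yes; hard starting yes; exhaust rich NO; stalling under load yes; knocking noise yes; fuel economy normal yes; visible smoke yes
None of the listed candidates fits everything.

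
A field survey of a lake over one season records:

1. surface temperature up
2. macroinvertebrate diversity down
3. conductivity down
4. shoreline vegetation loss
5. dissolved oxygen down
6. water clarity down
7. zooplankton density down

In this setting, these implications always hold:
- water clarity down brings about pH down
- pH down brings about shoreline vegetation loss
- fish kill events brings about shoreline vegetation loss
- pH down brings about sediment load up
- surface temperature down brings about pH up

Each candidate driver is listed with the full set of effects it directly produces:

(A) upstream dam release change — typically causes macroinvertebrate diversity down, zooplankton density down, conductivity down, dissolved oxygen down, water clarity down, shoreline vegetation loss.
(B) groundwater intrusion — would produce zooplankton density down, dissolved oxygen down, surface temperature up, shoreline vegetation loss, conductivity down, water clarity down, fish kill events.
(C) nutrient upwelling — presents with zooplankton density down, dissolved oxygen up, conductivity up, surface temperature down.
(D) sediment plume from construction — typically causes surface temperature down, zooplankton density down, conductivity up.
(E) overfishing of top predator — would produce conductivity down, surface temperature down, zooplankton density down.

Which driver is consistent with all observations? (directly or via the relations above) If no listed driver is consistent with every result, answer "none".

none

Checking each candidate against the observations:
(A) upstream dam release change — surface temperature up ✗; macroinvertebrate diversity down ✓; conductivity down ✓; shoreline vegetation loss ✓; dissolved oxygen down ✓; water clarity down ✓; zooplankton density down ✓
(B) groundwater intrusion — surface temperature up ✓; macroinvertebrate diversity down ✗; conductivity down ✓; shoreline vegetation loss ✓; dissolved oxygen down ✓; water clarity down ✓; zooplankton density down ✓
(C) nutrient upwelling — surface temperature up ✗; macroinvertebrate diversity down ✗; conductivity down ✗; shoreline vegetation loss ✗; dissolved oxygen down ✗; water clarity down ✗; zooplankton density down ✓
(D) sediment plume from construction — fails on surface temperature up, macroinvertebrate diversity down, conductivity down, shoreline vegetation loss, dissolved oxygen down, water clarity down (predicts surface temperature down, not surface temperature up; predicts conductivity up, not conductivity down)
(E) overfishing of top predator — surface temperature up ✗; macroinvertebrate diversity down ✗; conductivity down ✓; shoreline vegetation loss ✗; dissolved oxygen down ✗; water clarity down ✗; zooplankton density down ✓
None of the listed candidates fits everything.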